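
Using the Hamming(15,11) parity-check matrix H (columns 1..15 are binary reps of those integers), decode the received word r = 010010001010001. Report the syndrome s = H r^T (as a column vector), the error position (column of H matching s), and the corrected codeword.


s = (1, 0, 1, 0)^T, error position = 10, corrected codeword c = 010010001110001

Compute s = H r^T mod 2 one row at a time:
  s_1 = 0 + 1 + 0 + 1 + 0 + 0 + 0 + 1 = 3 ≡ 1 (mod 2).
  s_2 = 0 + 1 + 0 + 0 + 0 + 0 + 0 + 1 = 2 ≡ 0 (mod 2).
  s_3 = 1 + 0 + 0 + 0 + 0 + 1 + 0 + 1 = 3 ≡ 1 (mod 2).
  s_4 = 0 + 0 + 1 + 0 + 1 + 1 + 0 + 1 = 4 ≡ 0 (mod 2).
s = (1, 0, 1, 0)^T — this equals column 10 of H (binary 1010), so error is at position 10.
Correct: flip bit 10 of r = 010010001010001 to get c = 010010001110001.


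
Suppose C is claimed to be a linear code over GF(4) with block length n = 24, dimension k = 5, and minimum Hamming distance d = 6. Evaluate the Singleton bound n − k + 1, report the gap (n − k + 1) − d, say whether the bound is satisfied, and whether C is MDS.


Singleton RHS = n − k + 1 = 20, slack = 14, bound satisfied, not MDS.

Singleton bound: d ≤ n − k + 1.
Here n = 24, k = 5, so n − k + 1 = 20.
Given d = 6, check d ≤ 20: YES.
Slack = (n − k + 1) − d = 14.
The code is NOT MDS (slack = 14 > 0).
Description: the claimed parameters are [24, 5, 6]_4; such a code would be non-MDS.


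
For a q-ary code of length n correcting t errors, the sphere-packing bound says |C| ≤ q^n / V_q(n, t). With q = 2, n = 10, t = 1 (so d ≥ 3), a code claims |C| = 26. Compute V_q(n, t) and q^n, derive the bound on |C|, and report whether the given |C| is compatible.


V_q(n, t) = 11, q^n = 1024, Hamming bound = 93, |C| = 26 ≤ bound (satisfied).

Step 1: Compute V_q(n, t) = Σ_{j=0}^1 C(n, j) (q−1)^j.
  j = 0: C(10,0)·(1)^0 = 1·1 = 1.
  j = 1: C(10,1)·(1)^1 = 10·1 = 10.
  V_q(n, t) = 1 + 10 = 11.
Step 2: q^n = 2^10 = 1024.
Step 3: Hamming bound ⌊q^n / V_q(n,t)⌋ = ⌊1024/11⌋ = 93.
Step 4: Compare |C| = 26 to 93: satisfied.
The claimed |C| lies below the Hamming bound.


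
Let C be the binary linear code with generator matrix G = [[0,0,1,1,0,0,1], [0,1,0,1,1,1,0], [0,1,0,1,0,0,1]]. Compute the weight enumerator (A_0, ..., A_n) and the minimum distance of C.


Weight distribution: A_0 = 1, A_2 = 1, A_3 = 3, A_4 = 2, A_5 = 1. Minimum distance d = 2.

Enumerate all 2^3 = 8 messages m ∈ F_2^3.
For each, compute codeword c = mG in F_2^7, then tally its weight.
  m = 000 → c = 0000000, weight = 0.
  m = 100 → c = 0011001, weight = 3.
  m = 010 → c = 0101110, weight = 4.
  m = 110 → c = 0110111, weight = 5.
  m = 001 → c = 0101001, weight = 3.
  m = 101 → c = 0110000, weight = 2.
  m = 011 → c = 0000111, weight = 3.
  m = 111 → c = 0011110, weight = 4.
Tally weights:
  weight 0: 1 codewords.
  weight 2: 1 codewords.
  weight 3: 3 codewords.
  weight 4: 2 codewords.
  weight 5: 1 codewords.
Minimum distance d = smallest w > 0 with A_w > 0 = 2.
Sanity: Σ A_w = 8 = 2^3 = 8 ✓.


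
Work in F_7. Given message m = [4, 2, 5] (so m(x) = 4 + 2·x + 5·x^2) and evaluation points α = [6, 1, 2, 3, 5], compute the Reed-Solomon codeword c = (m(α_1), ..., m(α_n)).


c = [0, 4, 0, 6, 6]

Message polynomial: m(x) = 4 + 2·x + 5·x^2 (mod 7).
For each evaluation point α_i, compute m(α_i) mod 7:
  α_1 = 6: Horner steps 5 → 4 → 0, so m(6) = 0.
  α_2 = 1: Horner steps 5 → 0 → 4, so m(1) = 4.
  α_3 = 2: Horner steps 5 → 5 → 0, so m(2) = 0.
  α_4 = 3: Horner steps 5 → 3 → 6, so m(3) = 6.
  α_5 = 5: Horner steps 5 → 6 → 6, so m(5) = 6.
Codeword c = [0, 4, 0, 6, 6] ∈ F_7^5.


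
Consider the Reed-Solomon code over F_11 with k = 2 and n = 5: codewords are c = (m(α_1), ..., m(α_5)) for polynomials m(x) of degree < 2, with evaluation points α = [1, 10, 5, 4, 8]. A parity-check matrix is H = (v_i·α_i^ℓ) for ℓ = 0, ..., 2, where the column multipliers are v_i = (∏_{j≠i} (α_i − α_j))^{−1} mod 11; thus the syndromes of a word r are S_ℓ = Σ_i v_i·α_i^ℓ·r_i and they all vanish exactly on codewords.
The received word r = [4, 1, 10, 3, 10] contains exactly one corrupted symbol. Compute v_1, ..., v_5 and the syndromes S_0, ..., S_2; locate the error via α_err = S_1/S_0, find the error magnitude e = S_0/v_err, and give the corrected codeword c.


S = (7, 1, 8), error at position 5, error magnitude e = 1, c = [4, 1, 10, 3, 9].

Step 1: column multipliers v_i = (∏_{j≠i}(α_i − α_j))^{−1} mod 11.
  i = 1 (α = 1): (1−10)(1−5)(1−4)(1−8) = (−9)·(−4)·(−3)·(−7) = 756 ≡ 8, so v_1 = 8^{−1} = 7 (mod 11).
  i = 2 (α = 10): (10−1)(10−5)(10−4)(10−8) = 9·5·6·2 = 540 ≡ 1, so v_2 = 1^{−1} = 1 (mod 11).
  i = 3 (α = 5): (5−1)(5−10)(5−4)(5−8) = 4·(−5)·1·(−3) = 60 ≡ 5, so v_3 = 5^{−1} = 9 (mod 11).
  i = 4 (α = 4): (4−1)(4−10)(4−5)(4−8) = 3·(−6)·(−1)·(−4) = −72 ≡ 5, so v_4 = 5^{−1} = 9 (mod 11).
  i = 5 (α = 8): (8−1)(8−10)(8−5)(8−4) = 7·(−2)·3·4 = −168 ≡ 8, so v_5 = 8^{−1} = 7 (mod 11).
  v = [7, 1, 9, 9, 7].
Step 2: syndromes of r = [4, 1, 10, 3, 10] (all sums mod 11).
  S_0 = Σ v_i r_i = 7·4 + 1·1 + 9·10 + 9·3 + 7·10 = 216 ≡ 7.
  S_1 = Σ v_i α_i r_i = 7·1·4 + 1·10·1 + 9·5·10 + 9·4·3 + 7·8·10 = 1156 ≡ 1.
  α_i^2 mod 11 = [1, 1, 3, 5, 9].
  S_2 = Σ v_i α_i^2 r_i = 7·1·4 + 1·1·1 + 9·3·10 + 9·5·3 + 7·9·10 = 1064 ≡ 8.
  S = (7, 1, 8) ≠ 0, so r is not a codeword (an error is present).
Step 3: locate the error. For a single error e at position i, S_ℓ = v_i·e·α_i^ℓ, so α_err = S_1/S_0.
  S_0^{−1} = 7^{−1} = 8 (mod 11), so α_err = 1·8 = 8 ≡ 8 = α_5. Error position i = 5.
  Consistency check: S_2/S_1 = 8·1 = 8 ≡ 8 = α_err ✓ (single-error assumption holds).
Step 4: error magnitude e = S_0/v_5 = S_0·∏_{j≠5}(α_5 − α_j) = 7·8 = 56 ≡ 1 (mod 11).
Step 5: correct position 5: c_5 = r_5 − e = 10 − 1 ≡ 9 (mod 11). Hence c = [4, 1, 10, 3, 9].
  Check: interpolating c through the α_i gives m(x) = 8 + 7·x (degree < 2) with m(α_i) = c_i for every i, so c is indeed a codeword.


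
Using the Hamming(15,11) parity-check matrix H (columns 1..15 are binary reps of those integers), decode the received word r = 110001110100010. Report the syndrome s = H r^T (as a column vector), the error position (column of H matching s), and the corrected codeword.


s = (1, 1, 1, 0)^T, error position = 14, corrected codeword c = 110001110100000

Compute s = H r^T mod 2 one row at a time:
  s_1 = 1 + 0 + 1 + 0 + 0 + 0 + 1 + 0 = 3 ≡ 1 (mod 2).
  s_2 = 0 + 0 + 1 + 1 + 0 + 0 + 1 + 0 = 3 ≡ 1 (mod 2).
  s_3 = 1 + 0 + 1 + 1 + 1 + 0 + 1 + 0 = 5 ≡ 1 (mod 2).
  s_4 = 1 + 0 + 0 + 1 + 0 + 0 + 0 + 0 = 2 ≡ 0 (mod 2).
s = (1, 1, 1, 0)^T — this equals column 14 of H (binary 1110), so error is at position 14.
Correct: flip bit 14 of r = 110001110100010 to get c = 110001110100000.


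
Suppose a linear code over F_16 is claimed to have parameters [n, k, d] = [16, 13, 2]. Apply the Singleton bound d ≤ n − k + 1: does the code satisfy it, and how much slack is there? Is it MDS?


Singleton RHS = n − k + 1 = 4, slack = 2, bound satisfied, not MDS.

Singleton bound: d ≤ n − k + 1.
Here n = 16, k = 13, so n − k + 1 = 4.
Given d = 2, check d ≤ 4: YES.
Slack = (n − k + 1) − d = 2.
The code is NOT MDS (slack = 2 > 0).
Description: the claimed parameters are [16, 13, 2]_16; such a code would be non-MDS.


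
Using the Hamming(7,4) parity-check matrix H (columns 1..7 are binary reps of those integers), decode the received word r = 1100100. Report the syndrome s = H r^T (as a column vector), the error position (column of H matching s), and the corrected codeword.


s = (1, 1, 0)^T, error position = 6, corrected codeword c = 1100110

Compute s = H r^T mod 2 one row at a time:
  s_1 = 0 + 1 + 0 + 0 = 1 ≡ 1 (mod 2).
  s_2 = 1 + 0 + 0 + 0 = 1 ≡ 1 (mod 2).
  s_3 = 1 + 0 + 1 + 0 = 2 ≡ 0 (mod 2).
s = (1, 1, 0)^T — this equals column 6 of H (binary 110), so error is at position 6.
Correct: flip bit 6 of r = 1100100 to get c = 1100110.


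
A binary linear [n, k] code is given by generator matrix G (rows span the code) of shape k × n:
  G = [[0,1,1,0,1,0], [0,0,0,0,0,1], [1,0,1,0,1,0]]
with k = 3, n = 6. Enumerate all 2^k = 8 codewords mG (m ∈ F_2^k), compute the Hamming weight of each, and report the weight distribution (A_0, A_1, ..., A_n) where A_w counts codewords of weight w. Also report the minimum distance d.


Weight distribution: A_0 = 1, A_1 = 1, A_2 = 1, A_3 = 3, A_4 = 2. Minimum distance d = 1.

Enumerate all 2^3 = 8 messages m ∈ F_2^3.
For each, compute codeword c = mG in F_2^6, then tally its weight.
  m = 000 → c = 000000, weight = 0.
  m = 100 → c = 011010, weight = 3.
  m = 010 → c = 000001, weight = 1.
  m = 110 → c = 011011, weight = 4.
  m = 001 → c = 101010, weight = 3.
  m = 101 → c = 110000, weight = 2.
  m = 011 → c = 101011, weight = 4.
  m = 111 → c = 110001, weight = 3.
Tally weights:
  weight 0: 1 codewords.
  weight 1: 1 codewords.
  weight 2: 1 codewords.
  weight 3: 3 codewords.
  weight 4: 2 codewords.
Minimum distance d = smallest w > 0 with A_w > 0 = 1.
Sanity: Σ A_w = 8 = 2^3 = 8 ✓.


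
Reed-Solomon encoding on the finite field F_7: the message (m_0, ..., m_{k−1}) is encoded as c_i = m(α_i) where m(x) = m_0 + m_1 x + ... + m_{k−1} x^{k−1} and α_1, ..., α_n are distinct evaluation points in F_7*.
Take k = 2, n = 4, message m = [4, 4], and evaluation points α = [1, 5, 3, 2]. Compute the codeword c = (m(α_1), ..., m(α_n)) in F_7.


c = [1, 3, 2, 5]

Message polynomial: m(x) = 4 + 4·x (mod 7).
For each evaluation point α_i, compute m(α_i) mod 7:
  α_1 = 1: Horner steps 4 → 1, so m(1) = 1.
  α_2 = 5: Horner steps 4 → 3, so m(5) = 3.
  α_3 = 3: Horner steps 4 → 2, so m(3) = 2.
  α_4 = 2: Horner steps 4 → 5, so m(2) = 5.
Codeword c = [1, 3, 2, 5] ∈ F_7^4.


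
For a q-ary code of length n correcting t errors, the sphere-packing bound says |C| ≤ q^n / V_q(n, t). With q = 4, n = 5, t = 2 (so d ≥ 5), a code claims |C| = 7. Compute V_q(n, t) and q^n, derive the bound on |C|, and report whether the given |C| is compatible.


V_q(n, t) = 106, q^n = 1024, Hamming bound = 9, |C| = 7 ≤ bound (satisfied).

Step 1: Compute V_q(n, t) = Σ_{j=0}^2 C(n, j) (q−1)^j.
  j = 0: C(5,0)·(3)^0 = 1·1 = 1.
  j = 1: C(5,1)·(3)^1 = 5·3 = 15.
  j = 2: C(5,2)·(3)^2 = 10·9 = 90.
  V_q(n, t) = 1 + 15 + 90 = 106.
Step 2: q^n = 4^5 = 1024.
Step 3: Hamming bound ⌊q^n / V_q(n,t)⌋ = ⌊1024/106⌋ = 9.
Step 4: Compare |C| = 7 to 9: satisfied.
The claimed |C| lies below the Hamming bound.


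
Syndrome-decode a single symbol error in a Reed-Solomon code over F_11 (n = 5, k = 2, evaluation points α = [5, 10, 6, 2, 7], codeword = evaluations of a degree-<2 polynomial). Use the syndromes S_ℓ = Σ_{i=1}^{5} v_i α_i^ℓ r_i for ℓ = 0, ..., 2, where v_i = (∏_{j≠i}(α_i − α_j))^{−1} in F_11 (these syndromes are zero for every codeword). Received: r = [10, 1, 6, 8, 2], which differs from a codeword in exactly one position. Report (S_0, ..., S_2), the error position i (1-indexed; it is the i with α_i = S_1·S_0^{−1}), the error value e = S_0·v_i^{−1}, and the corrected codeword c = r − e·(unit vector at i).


S = (9, 7, 3), error at position 4, error magnitude e = 8, c = [10, 1, 6, 0, 2].

Step 1: column multipliers v_i = (∏_{j≠i}(α_i − α_j))^{−1} mod 11.
  i = 1 (α = 5): (5−10)(5−6)(5−2)(5−7) = (−5)·(−1)·3·(−2) = −30 ≡ 3, so v_1 = 3^{−1} = 4 (mod 11).
  i = 2 (α = 10): (10−5)(10−6)(10−2)(10−7) = 5·4·8·3 = 480 ≡ 7, so v_2 = 7^{−1} = 8 (mod 11).
  i = 3 (α = 6): (6−5)(6−10)(6−2)(6−7) = 1·(−4)·4·(−1) = 16 ≡ 5, so v_3 = 5^{−1} = 9 (mod 11).
  i = 4 (α = 2): (2−5)(2−10)(2−6)(2−7) = (−3)·(−8)·(−4)·(−5) = 480 ≡ 7, so v_4 = 7^{−1} = 8 (mod 11).
  i = 5 (α = 7): (7−5)(7−10)(7−6)(7−2) = 2·(−3)·1·5 = −30 ≡ 3, so v_5 = 3^{−1} = 4 (mod 11).
  v = [4, 8, 9, 8, 4].
Step 2: syndromes of r = [10, 1, 6, 8, 2] (all sums mod 11).
  S_0 = Σ v_i r_i = 4·10 + 8·1 + 9·6 + 8·8 + 4·2 = 174 ≡ 9.
  S_1 = Σ v_i α_i r_i = 4·5·10 + 8·10·1 + 9·6·6 + 8·2·8 + 4·7·2 = 788 ≡ 7.
  α_i^2 mod 11 = [3, 1, 3, 4, 5].
  S_2 = Σ v_i α_i^2 r_i = 4·3·10 + 8·1·1 + 9·3·6 + 8·4·8 + 4·5·2 = 586 ≡ 3.
  S = (9, 7, 3) ≠ 0, so r is not a codeword (an error is present).
Step 3: locate the error. For a single error e at position i, S_ℓ = v_i·e·α_i^ℓ, so α_err = S_1/S_0.
  S_0^{−1} = 9^{−1} = 5 (mod 11), so α_err = 7·5 = 35 ≡ 2 = α_4. Error position i = 4.
  Consistency check: S_2/S_1 = 3·8 = 24 ≡ 2 = α_err ✓ (single-error assumption holds).
Step 4: error magnitude e = S_0/v_4 = S_0·∏_{j≠4}(α_4 − α_j) = 9·7 = 63 ≡ 8 (mod 11).
Step 5: correct position 4: c_4 = r_4 − e = 8 − 8 ≡ 0 (mod 11). Hence c = [10, 1, 6, 0, 2].
  Check: interpolating c through the α_i gives m(x) = 8 + 7·x (degree < 2) with m(α_i) = c_i for every i, so c is indeed a codeword.


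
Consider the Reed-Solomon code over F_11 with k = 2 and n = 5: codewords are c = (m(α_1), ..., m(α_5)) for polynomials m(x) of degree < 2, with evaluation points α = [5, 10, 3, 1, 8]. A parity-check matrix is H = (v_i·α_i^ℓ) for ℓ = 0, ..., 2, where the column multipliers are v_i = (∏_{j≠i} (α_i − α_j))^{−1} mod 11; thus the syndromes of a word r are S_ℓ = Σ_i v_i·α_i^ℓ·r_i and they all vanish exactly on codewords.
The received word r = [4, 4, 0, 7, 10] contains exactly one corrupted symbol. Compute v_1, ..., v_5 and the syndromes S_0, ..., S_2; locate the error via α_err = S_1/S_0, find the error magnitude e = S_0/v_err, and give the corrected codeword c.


S = (4, 7, 4), error at position 2, error magnitude e = 1, c = [4, 3, 0, 7, 10].

Step 1: column multipliers v_i = (∏_{j≠i}(α_i − α_j))^{−1} mod 11.
  i = 1 (α = 5): (5−10)(5−3)(5−1)(5−8) = (−5)·2·4·(−3) = 120 ≡ 10, so v_1 = 10^{−1} = 10 (mod 11).
  i = 2 (α = 10): (10−5)(10−3)(10−1)(10−8) = 5·7·9·2 = 630 ≡ 3, so v_2 = 3^{−1} = 4 (mod 11).
  i = 3 (α = 3): (3−5)(3−10)(3−1)(3−8) = (−2)·(−7)·2·(−5) = −140 ≡ 3, so v_3 = 3^{−1} = 4 (mod 11).
  i = 4 (α = 1): (1−5)(1−10)(1−3)(1−8) = (−4)·(−9)·(−2)·(−7) = 504 ≡ 9, so v_4 = 9^{−1} = 5 (mod 11).
  i = 5 (α = 8): (8−5)(8−10)(8−3)(8−1) = 3·(−2)·5·7 = −210 ≡ 10, so v_5 = 10^{−1} = 10 (mod 11).
  v = [10, 4, 4, 5, 10].
Step 2: syndromes of r = [4, 4, 0, 7, 10] (all sums mod 11).
  S_0 = Σ v_i r_i = 10·4 + 4·4 + 4·0 + 5·7 + 10·10 = 191 ≡ 4.
  S_1 = Σ v_i α_i r_i = 10·5·4 + 4·10·4 + 4·3·0 + 5·1·7 + 10·8·10 = 1195 ≡ 7.
  α_i^2 mod 11 = [3, 1, 9, 1, 9].
  S_2 = Σ v_i α_i^2 r_i = 10·3·4 + 4·1·4 + 4·9·0 + 5·1·7 + 10·9·10 = 1071 ≡ 4.
  S = (4, 7, 4) ≠ 0, so r is not a codeword (an error is present).
Step 3: locate the error. For a single error e at position i, S_ℓ = v_i·e·α_i^ℓ, so α_err = S_1/S_0.
  S_0^{−1} = 4^{−1} = 3 (mod 11), so α_err = 7·3 = 21 ≡ 10 = α_2. Error position i = 2.
  Consistency check: S_2/S_1 = 4·8 = 32 ≡ 10 = α_err ✓ (single-error assumption holds).
Step 4: error magnitude e = S_0/v_2 = S_0·∏_{j≠2}(α_2 − α_j) = 4·3 = 12 ≡ 1 (mod 11).
Step 5: correct position 2: c_2 = r_2 − e = 4 − 1 ≡ 3 (mod 11). Hence c = [4, 3, 0, 7, 10].
  Check: interpolating c through the α_i gives m(x) = 5 + 2·x (degree < 2) with m(α_i) = c_i for every i, so c is indeed a codeword.


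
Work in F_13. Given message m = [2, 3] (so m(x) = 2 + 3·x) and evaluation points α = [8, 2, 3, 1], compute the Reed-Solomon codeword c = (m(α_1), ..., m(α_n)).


c = [0, 8, 11, 5]

Message polynomial: m(x) = 2 + 3·x (mod 13).
For each evaluation point α_i, compute m(α_i) mod 13:
  α_1 = 8: Horner steps 3 → 0, so m(8) = 0.
  α_2 = 2: Horner steps 3 → 8, so m(2) = 8.
  α_3 = 3: Horner steps 3 → 11, so m(3) = 11.
  α_4 = 1: Horner steps 3 → 5, so m(1) = 5.
Codeword c = [0, 8, 11, 5] ∈ F_13^4.


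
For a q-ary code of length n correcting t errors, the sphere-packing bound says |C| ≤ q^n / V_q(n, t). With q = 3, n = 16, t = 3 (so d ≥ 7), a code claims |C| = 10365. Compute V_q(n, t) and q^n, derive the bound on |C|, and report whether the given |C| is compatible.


V_q(n, t) = 4993, q^n = 43046721, Hamming bound = 8621, |C| = 10365 > bound (violated).

Step 1: Compute V_q(n, t) = Σ_{j=0}^3 C(n, j) (q−1)^j.
  j = 0: C(16,0)·(2)^0 = 1·1 = 1.
  j = 1: C(16,1)·(2)^1 = 16·2 = 32.
  j = 2: C(16,2)·(2)^2 = 120·4 = 480.
  j = 3: C(16,3)·(2)^3 = 560·8 = 4480.
  V_q(n, t) = 1 + 32 + 480 + 4480 = 4993.
Step 2: q^n = 3^16 = 43046721.
Step 3: Hamming bound ⌊q^n / V_q(n,t)⌋ = ⌊43046721/4993⌋ = 8621.
Step 4: Compare |C| = 10365 to 8621: violated.
The claimed |C| lies above the Hamming bound, so no 3-ary code of length 16 with d ≥ 7 can have 10365 codewords.


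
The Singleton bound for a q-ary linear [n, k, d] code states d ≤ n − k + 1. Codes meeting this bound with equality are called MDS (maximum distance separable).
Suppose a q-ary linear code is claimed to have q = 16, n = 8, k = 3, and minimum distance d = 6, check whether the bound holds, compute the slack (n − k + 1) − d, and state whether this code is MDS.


Singleton RHS = n − k + 1 = 6, slack = 0, bound satisfied, MDS.

Singleton bound: d ≤ n − k + 1.
Here n = 8, k = 3, so n − k + 1 = 6.
Given d = 6, check d ≤ 6: YES.
Slack = (n − k + 1) − d = 0.
The code is MDS (slack = 0).
Description: the claimed parameters are [8, 3, 6]_16; such a code would be MDS (meets Singleton bound).


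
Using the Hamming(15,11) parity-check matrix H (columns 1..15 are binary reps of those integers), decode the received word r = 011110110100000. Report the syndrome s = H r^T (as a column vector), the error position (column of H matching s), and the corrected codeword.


s = (0, 1, 0, 1)^T, error position = 5, corrected codeword c = 011100110100000

Compute s = H r^T mod 2 one row at a time:
  s_1 = 1 + 0 + 1 + 0 + 0 + 0 + 0 + 0 = 2 ≡ 0 (mod 2).
  s_2 = 1 + 1 + 0 + 1 + 0 + 0 + 0 + 0 = 3 ≡ 1 (mod 2).
  s_3 = 1 + 1 + 0 + 1 + 1 + 0 + 0 + 0 = 4 ≡ 0 (mod 2).
  s_4 = 0 + 1 + 1 + 1 + 0 + 0 + 0 + 0 = 3 ≡ 1 (mod 2).
s = (0, 1, 0, 1)^T — this equals column 5 of H (binary 0101), so error is at position 5.
Correct: flip bit 5 of r = 011110110100000 to get c = 011100110100000.


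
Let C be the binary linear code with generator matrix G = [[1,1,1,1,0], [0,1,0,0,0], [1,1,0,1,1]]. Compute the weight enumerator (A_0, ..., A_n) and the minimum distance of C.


Weight distribution: A_0 = 1, A_1 = 1, A_2 = 1, A_3 = 3, A_4 = 2. Minimum distance d = 1.

Enumerate all 2^3 = 8 messages m ∈ F_2^3.
For each, compute codeword c = mG in F_2^5, then tally its weight.
  m = 000 → c = 00000, weight = 0.
  m = 100 → c = 11110, weight = 4.
  m = 010 → c = 01000, weight = 1.
  m = 110 → c = 10110, weight = 3.
  m = 001 → c = 11011, weight = 4.
  m = 101 → c = 00101, weight = 2.
  m = 011 → c = 10011, weight = 3.
  m = 111 → c = 01101, weight = 3.
Tally weights:
  weight 0: 1 codewords.
  weight 1: 1 codewords.
  weight 2: 1 codewords.
  weight 3: 3 codewords.
  weight 4: 2 codewords.
Minimum distance d = smallest w > 0 with A_w > 0 = 1.
Sanity: Σ A_w = 8 = 2^3 = 8 ✓.


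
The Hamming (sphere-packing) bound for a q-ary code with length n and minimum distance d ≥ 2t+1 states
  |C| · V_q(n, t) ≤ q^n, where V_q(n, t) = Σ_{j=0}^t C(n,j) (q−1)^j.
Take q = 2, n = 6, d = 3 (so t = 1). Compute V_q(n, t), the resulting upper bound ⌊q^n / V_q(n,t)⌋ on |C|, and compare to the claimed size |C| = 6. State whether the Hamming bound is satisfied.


V_q(n, t) = 7, q^n = 64, Hamming bound = 9, |C| = 6 ≤ bound (satisfied).

Step 1: Compute V_q(n, t) = Σ_{j=0}^1 C(n, j) (q−1)^j.
  j = 0: C(6,0)·(1)^0 = 1·1 = 1.
  j = 1: C(6,1)·(1)^1 = 6·1 = 6.
  V_q(n, t) = 1 + 6 = 7.
Step 2: q^n = 2^6 = 64.
Step 3: Hamming bound ⌊q^n / V_q(n,t)⌋ = ⌊64/7⌋ = 9.
Step 4: Compare |C| = 6 to 9: satisfied.
The claimed |C| lies below the Hamming bound.


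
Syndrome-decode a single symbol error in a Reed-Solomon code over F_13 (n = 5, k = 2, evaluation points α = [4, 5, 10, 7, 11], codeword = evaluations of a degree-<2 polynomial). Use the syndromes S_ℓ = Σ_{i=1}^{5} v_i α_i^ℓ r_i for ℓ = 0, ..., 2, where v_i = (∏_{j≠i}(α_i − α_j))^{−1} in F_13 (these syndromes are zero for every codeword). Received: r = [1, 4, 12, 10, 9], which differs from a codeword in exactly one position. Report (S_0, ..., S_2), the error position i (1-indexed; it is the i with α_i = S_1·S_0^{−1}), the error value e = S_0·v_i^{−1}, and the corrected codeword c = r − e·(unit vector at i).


S = (6, 8, 2), error at position 3, error magnitude e = 6, c = [1, 4, 6, 10, 9].

Step 1: column multipliers v_i = (∏_{j≠i}(α_i − α_j))^{−1} mod 13.
  i = 1 (α = 4): (4−5)(4−10)(4−7)(4−11) = (−1)·(−6)·(−3)·(−7) = 126 ≡ 9, so v_1 = 9^{−1} = 3 (mod 13).
  i = 2 (α = 5): (5−4)(5−10)(5−7)(5−11) = 1·(−5)·(−2)·(−6) = −60 ≡ 5, so v_2 = 5^{−1} = 8 (mod 13).
  i = 3 (α = 10): (10−4)(10−5)(10−7)(10−11) = 6·5·3·(−1) = −90 ≡ 1, so v_3 = 1^{−1} = 1 (mod 13).
  i = 4 (α = 7): (7−4)(7−5)(7−10)(7−11) = 3·2·(−3)·(−4) = 72 ≡ 7, so v_4 = 7^{−1} = 2 (mod 13).
  i = 5 (α = 11): (11−4)(11−5)(11−10)(11−7) = 7·6·1·4 = 168 ≡ 12, so v_5 = 12^{−1} = 12 (mod 13).
  v = [3, 8, 1, 2, 12].
Step 2: syndromes of r = [1, 4, 12, 10, 9] (all sums mod 13).
  S_0 = Σ v_i r_i = 3·1 + 8·4 + 1·12 + 2·10 + 12·9 = 175 ≡ 6.
  S_1 = Σ v_i α_i r_i = 3·4·1 + 8·5·4 + 1·10·12 + 2·7·10 + 12·11·9 = 1620 ≡ 8.
  α_i^2 mod 13 = [3, 12, 9, 10, 4].
  S_2 = Σ v_i α_i^2 r_i = 3·3·1 + 8·12·4 + 1·9·12 + 2·10·10 + 12·4·9 = 1133 ≡ 2.
  S = (6, 8, 2) ≠ 0, so r is not a codeword (an error is present).
Step 3: locate the error. For a single error e at position i, S_ℓ = v_i·e·α_i^ℓ, so α_err = S_1/S_0.
  S_0^{−1} = 6^{−1} = 11 (mod 13), so α_err = 8·11 = 88 ≡ 10 = α_3. Error position i = 3.
  Consistency check: S_2/S_1 = 2·5 = 10 ≡ 10 = α_err ✓ (single-error assumption holds).
Step 4: error magnitude e = S_0/v_3 = S_0·∏_{j≠3}(α_3 − α_j) = 6·1 = 6 ≡ 6 (mod 13).
Step 5: correct position 3: c_3 = r_3 − e = 12 − 6 ≡ 6 (mod 13). Hence c = [1, 4, 6, 10, 9].
  Check: interpolating c through the α_i gives m(x) = 2 + 3·x (degree < 2) with m(α_i) = c_i for every i, so c is indeed a codeword.


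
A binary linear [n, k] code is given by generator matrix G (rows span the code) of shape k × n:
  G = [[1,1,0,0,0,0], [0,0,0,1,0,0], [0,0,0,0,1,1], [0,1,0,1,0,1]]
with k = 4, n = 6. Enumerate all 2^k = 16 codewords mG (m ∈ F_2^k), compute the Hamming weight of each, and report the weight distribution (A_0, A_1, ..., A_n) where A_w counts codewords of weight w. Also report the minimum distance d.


Weight distribution: A_0 = 1, A_1 = 1, A_2 = 6, A_3 = 6, A_4 = 1, A_5 = 1. Minimum distance d = 1.

Enumerate all 2^4 = 16 messages m ∈ F_2^4.
For each, compute codeword c = mG in F_2^6, then tally its weight.
  m = 0000 → c = 000000, weight = 0.
  m = 1000 → c = 110000, weight = 2.
  m = 0100 → c = 000100, weight = 1.
  m = 1100 → c = 110100, weight = 3.
  m = 0010 → c = 000011, weight = 2.
  m = 1010 → c = 110011, weight = 4.
  m = 0110 → c = 000111, weight = 3.
  m = 1110 → c = 110111, weight = 5.
  m = 0001 → c = 010101, weight = 3.
  m = 1001 → c = 100101, weight = 3.
  m = 0101 → c = 010001, weight = 2.
  m = 1101 → c = 100001, weight = 2.
  m = 0011 → c = 010110, weight = 3.
  m = 1011 → c = 100110, weight = 3.
  m = 0111 → c = 010010, weight = 2.
  m = 1111 → c = 100010, weight = 2.
Tally weights:
  weight 0: 1 codewords.
  weight 1: 1 codewords.
  weight 2: 6 codewords.
  weight 3: 6 codewords.
  weight 4: 1 codewords.
  weight 5: 1 codewords.
Minimum distance d = smallest w > 0 with A_w > 0 = 1.
Sanity: Σ A_w = 16 = 2^4 = 16 ✓.


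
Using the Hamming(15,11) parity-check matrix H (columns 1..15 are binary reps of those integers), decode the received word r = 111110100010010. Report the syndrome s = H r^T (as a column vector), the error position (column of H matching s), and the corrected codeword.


s = (0, 0, 1, 1)^T, error position = 3, corrected codeword c = 110110100010010

Compute s = H r^T mod 2 one row at a time:
  s_1 = 0 + 0 + 0 + 1 + 0 + 0 + 1 + 0 = 2 ≡ 0 (mod 2).
  s_2 = 1 + 1 + 0 + 1 + 0 + 0 + 1 + 0 = 4 ≡ 0 (mod 2).
  s_3 = 1 + 1 + 0 + 1 + 0 + 1 + 1 + 0 = 5 ≡ 1 (mod 2).
  s_4 = 1 + 1 + 1 + 1 + 0 + 1 + 0 + 0 = 5 ≡ 1 (mod 2).
s = (0, 0, 1, 1)^T — this equals column 3 of H (binary 0011), so error is at position 3.
Correct: flip bit 3 of r = 111110100010010 to get c = 110110100010010.


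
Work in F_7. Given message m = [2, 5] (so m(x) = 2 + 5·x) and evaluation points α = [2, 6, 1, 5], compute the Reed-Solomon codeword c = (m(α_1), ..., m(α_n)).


c = [5, 4, 0, 6]

Message polynomial: m(x) = 2 + 5·x (mod 7).
For each evaluation point α_i, compute m(α_i) mod 7:
  α_1 = 2: Horner steps 5 → 5, so m(2) = 5.
  α_2 = 6: Horner steps 5 → 4, so m(6) = 4.
  α_3 = 1: Horner steps 5 → 0, so m(1) = 0.
  α_4 = 5: Horner steps 5 → 6, so m(5) = 6.
Codeword c = [5, 4, 0, 6] ∈ F_7^4.


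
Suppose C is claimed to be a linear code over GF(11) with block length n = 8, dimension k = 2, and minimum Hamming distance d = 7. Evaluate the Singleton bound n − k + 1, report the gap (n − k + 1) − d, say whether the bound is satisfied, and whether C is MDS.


Singleton RHS = n − k + 1 = 7, slack = 0, bound satisfied, MDS.

Singleton bound: d ≤ n − k + 1.
Here n = 8, k = 2, so n − k + 1 = 7.
Given d = 7, check d ≤ 7: YES.
Slack = (n − k + 1) − d = 0.
The code is MDS (slack = 0).
Description: the claimed parameters are [8, 2, 7]_11; such a code would be MDS (meets Singleton bound).


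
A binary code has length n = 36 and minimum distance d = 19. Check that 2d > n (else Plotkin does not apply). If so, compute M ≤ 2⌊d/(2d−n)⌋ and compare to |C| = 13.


Plotkin bound M ≤ 18; given |C| = 13 ≤ bound (satisfied).

Check applicability: 2d = 38, n = 36.
2d − n = 2 > 0, so Plotkin applies.
Compute d/(2d−n) = 19/2 ≈ 9.5000.
⌊d/(2d−n)⌋ = 9.
Plotkin bound: M ≤ 2·9 = 18.
Given |C| = 13, check: satisfied.
This |C| is below the Plotkin bound.


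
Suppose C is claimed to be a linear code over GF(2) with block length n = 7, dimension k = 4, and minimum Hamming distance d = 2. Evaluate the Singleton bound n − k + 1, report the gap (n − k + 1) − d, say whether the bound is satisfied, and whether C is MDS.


Singleton RHS = n − k + 1 = 4, slack = 2, bound satisfied, not MDS.

Singleton bound: d ≤ n − k + 1.
Here n = 7, k = 4, so n − k + 1 = 4.
Given d = 2, check d ≤ 4: YES.
Slack = (n − k + 1) − d = 2.
The code is NOT MDS (slack = 2 > 0).
Description: the claimed parameters are [7, 4, 2]_2; such a code would be non-MDS.


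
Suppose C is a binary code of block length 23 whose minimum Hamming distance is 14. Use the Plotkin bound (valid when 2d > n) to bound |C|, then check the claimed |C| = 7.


Plotkin bound M ≤ 4; given |C| = 7 > bound (violated).

Check applicability: 2d = 28, n = 23.
2d − n = 5 > 0, so Plotkin applies.
Compute d/(2d−n) = 14/5 ≈ 2.8000.
⌊d/(2d−n)⌋ = 2.
Plotkin bound: M ≤ 2·2 = 4.
Given |C| = 7, check: VIOLATED.
This |C| is above the Plotkin bound, so no binary code with n = 23, d = 14 and 7 codewords exists.


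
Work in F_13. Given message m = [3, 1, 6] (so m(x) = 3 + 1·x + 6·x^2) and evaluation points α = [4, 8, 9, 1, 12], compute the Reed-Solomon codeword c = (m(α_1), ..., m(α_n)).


c = [12, 5, 4, 10, 8]

Message polynomial: m(x) = 3 + 1·x + 6·x^2 (mod 13).
For each evaluation point α_i, compute m(α_i) mod 13:
  α_1 = 4: Horner steps 6 → 12 → 12, so m(4) = 12.
  α_2 = 8: Horner steps 6 → 10 → 5, so m(8) = 5.
  α_3 = 9: Horner steps 6 → 3 → 4, so m(9) = 4.
  α_4 = 1: Horner steps 6 → 7 → 10, so m(1) = 10.
  α_5 = 12: Horner steps 6 → 8 → 8, so m(12) = 8.
Codeword c = [12, 5, 4, 10, 8] ∈ F_13^5.


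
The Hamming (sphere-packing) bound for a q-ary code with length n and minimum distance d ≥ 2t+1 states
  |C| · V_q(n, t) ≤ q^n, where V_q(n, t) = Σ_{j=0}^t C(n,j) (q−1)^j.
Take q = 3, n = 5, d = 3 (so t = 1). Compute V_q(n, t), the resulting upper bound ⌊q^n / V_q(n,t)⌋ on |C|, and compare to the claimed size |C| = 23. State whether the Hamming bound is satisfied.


V_q(n, t) = 11, q^n = 243, Hamming bound = 22, |C| = 23 > bound (violated).

Step 1: Compute V_q(n, t) = Σ_{j=0}^1 C(n, j) (q−1)^j.
  j = 0: C(5,0)·(2)^0 = 1·1 = 1.
  j = 1: C(5,1)·(2)^1 = 5·2 = 10.
  V_q(n, t) = 1 + 10 = 11.
Step 2: q^n = 3^5 = 243.
Step 3: Hamming bound ⌊q^n / V_q(n,t)⌋ = ⌊243/11⌋ = 22.
Step 4: Compare |C| = 23 to 22: violated.
The claimed |C| lies above the Hamming bound, so no 3-ary code of length 5 with d ≥ 3 can have 23 codewords.


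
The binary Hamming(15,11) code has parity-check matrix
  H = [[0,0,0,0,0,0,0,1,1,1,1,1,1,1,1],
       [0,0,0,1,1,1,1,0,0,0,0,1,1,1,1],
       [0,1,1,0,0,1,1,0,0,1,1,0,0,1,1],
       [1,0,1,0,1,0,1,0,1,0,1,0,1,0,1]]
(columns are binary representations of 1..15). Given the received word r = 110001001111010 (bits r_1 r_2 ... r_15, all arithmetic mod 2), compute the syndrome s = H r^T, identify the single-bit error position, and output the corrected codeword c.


s = (1, 1, 1, 1)^T, error position = 15, corrected codeword c = 110001001111011

Compute s = H r^T mod 2 one row at a time:
  s_1 = 0 + 1 + 1 + 1 + 1 + 0 + 1 + 0 = 5 ≡ 1 (mod 2).
  s_2 = 0 + 0 + 1 + 0 + 1 + 0 + 1 + 0 = 3 ≡ 1 (mod 2).
  s_3 = 1 + 0 + 1 + 0 + 1 + 1 + 1 + 0 = 5 ≡ 1 (mod 2).
  s_4 = 1 + 0 + 0 + 0 + 1 + 1 + 0 + 0 = 3 ≡ 1 (mod 2).
s = (1, 1, 1, 1)^T — this equals column 15 of H (binary 1111), so error is at position 15.
Correct: flip bit 15 of r = 110001001111010 to get c = 110001001111011.


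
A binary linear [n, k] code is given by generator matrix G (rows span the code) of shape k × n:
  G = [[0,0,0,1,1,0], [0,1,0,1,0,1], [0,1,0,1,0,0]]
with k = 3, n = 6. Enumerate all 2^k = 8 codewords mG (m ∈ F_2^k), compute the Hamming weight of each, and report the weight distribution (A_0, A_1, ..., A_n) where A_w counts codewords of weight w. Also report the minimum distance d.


Weight distribution: A_0 = 1, A_1 = 1, A_2 = 3, A_3 = 3. Minimum distance d = 1.

Enumerate all 2^3 = 8 messages m ∈ F_2^3.
For each, compute codeword c = mG in F_2^6, then tally its weight.
  m = 000 → c = 000000, weight = 0.
  m = 100 → c = 000110, weight = 2.
  m = 010 → c = 010101, weight = 3.
  m = 110 → c = 010011, weight = 3.
  m = 001 → c = 010100, weight = 2.
  m = 101 → c = 010010, weight = 2.
  m = 011 → c = 000001, weight = 1.
  m = 111 → c = 000111, weight = 3.
Tally weights:
  weight 0: 1 codewords.
  weight 1: 1 codewords.
  weight 2: 3 codewords.
  weight 3: 3 codewords.
Minimum distance d = smallest w > 0 with A_w > 0 = 1.
Sanity: Σ A_w = 8 = 2^3 = 8 ✓.


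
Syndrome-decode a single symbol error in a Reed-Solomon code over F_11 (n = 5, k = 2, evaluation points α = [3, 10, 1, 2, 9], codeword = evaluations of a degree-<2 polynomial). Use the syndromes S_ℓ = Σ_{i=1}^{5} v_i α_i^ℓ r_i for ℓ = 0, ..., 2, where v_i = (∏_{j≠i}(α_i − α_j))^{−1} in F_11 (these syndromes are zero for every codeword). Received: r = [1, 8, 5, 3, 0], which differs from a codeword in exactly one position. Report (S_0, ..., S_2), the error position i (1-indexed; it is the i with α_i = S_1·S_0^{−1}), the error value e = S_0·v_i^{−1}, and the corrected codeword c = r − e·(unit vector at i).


S = (6, 5, 6), error at position 2, error magnitude e = 10, c = [1, 9, 5, 3, 0].

Step 1: column multipliers v_i = (∏_{j≠i}(α_i − α_j))^{−1} mod 11.
  i = 1 (α = 3): (3−10)(3−1)(3−2)(3−9) = (−7)·2·1·(−6) = 84 ≡ 7, so v_1 = 7^{−1} = 8 (mod 11).
  i = 2 (α = 10): (10−3)(10−1)(10−2)(10−9) = 7·9·8·1 = 504 ≡ 9, so v_2 = 9^{−1} = 5 (mod 11).
  i = 3 (α = 1): (1−3)(1−10)(1−2)(1−9) = (−2)·(−9)·(−1)·(−8) = 144 ≡ 1, so v_3 = 1^{−1} = 1 (mod 11).
  i = 4 (α = 2): (2−3)(2−10)(2−1)(2−9) = (−1)·(−8)·1·(−7) = −56 ≡ 10, so v_4 = 10^{−1} = 10 (mod 11).
  i = 5 (α = 9): (9−3)(9−10)(9−1)(9−2) = 6·(−1)·8·7 = −336 ≡ 5, so v_5 = 5^{−1} = 9 (mod 11).
  v = [8, 5, 1, 10, 9].
Step 2: syndromes of r = [1, 8, 5, 3, 0] (all sums mod 11).
  S_0 = Σ v_i r_i = 8·1 + 5·8 + 1·5 + 10·3 + 9·0 = 83 ≡ 6.
  S_1 = Σ v_i α_i r_i = 8·3·1 + 5·10·8 + 1·1·5 + 10·2·3 + 9·9·0 = 489 ≡ 5.
  α_i^2 mod 11 = [9, 1, 1, 4, 4].
  S_2 = Σ v_i α_i^2 r_i = 8·9·1 + 5·1·8 + 1·1·5 + 10·4·3 + 9·4·0 = 237 ≡ 6.
  S = (6, 5, 6) ≠ 0, so r is not a codeword (an error is present).
Step 3: locate the error. For a single error e at position i, S_ℓ = v_i·e·α_i^ℓ, so α_err = S_1/S_0.
  S_0^{−1} = 6^{−1} = 2 (mod 11), so α_err = 5·2 = 10 ≡ 10 = α_2. Error position i = 2.
  Consistency check: S_2/S_1 = 6·9 = 54 ≡ 10 = α_err ✓ (single-error assumption holds).
Step 4: error magnitude e = S_0/v_2 = S_0·∏_{j≠2}(α_2 − α_j) = 6·9 = 54 ≡ 10 (mod 11).
Step 5: correct position 2: c_2 = r_2 − e = 8 − 10 ≡ 9 (mod 11). Hence c = [1, 9, 5, 3, 0].
  Check: interpolating c through the α_i gives m(x) = 7 + 9·x (degree < 2) with m(α_i) = c_i for every i, so c is indeed a codeword.


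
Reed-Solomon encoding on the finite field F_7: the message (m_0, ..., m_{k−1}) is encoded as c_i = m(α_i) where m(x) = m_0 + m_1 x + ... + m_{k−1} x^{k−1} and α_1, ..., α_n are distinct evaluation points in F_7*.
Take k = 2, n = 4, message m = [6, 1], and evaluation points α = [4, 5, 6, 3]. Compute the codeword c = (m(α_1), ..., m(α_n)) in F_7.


c = [3, 4, 5, 2]

Message polynomial: m(x) = 6 + 1·x (mod 7).
For each evaluation point α_i, compute m(α_i) mod 7:
  α_1 = 4: Horner steps 1 → 3, so m(4) = 3.
  α_2 = 5: Horner steps 1 → 4, so m(5) = 4.
  α_3 = 6: Horner steps 1 → 5, so m(6) = 5.
  α_4 = 3: Horner steps 1 → 2, so m(3) = 2.
Codeword c = [3, 4, 5, 2] ∈ F_7^4.


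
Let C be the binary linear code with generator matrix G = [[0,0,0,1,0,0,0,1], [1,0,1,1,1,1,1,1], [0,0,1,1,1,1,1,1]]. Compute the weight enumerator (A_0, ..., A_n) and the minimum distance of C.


Weight distribution: A_0 = 1, A_1 = 1, A_2 = 1, A_3 = 1, A_4 = 1, A_5 = 1, A_6 = 1, A_7 = 1. Minimum distance d = 1.

Enumerate all 2^3 = 8 messages m ∈ F_2^3.
For each, compute codeword c = mG in F_2^8, then tally its weight.
  m = 000 → c = 00000000, weight = 0.
  m = 100 → c = 00010001, weight = 2.
  m = 010 → c = 10111111, weight = 7.
  m = 110 → c = 10101110, weight = 5.
  m = 001 → c = 00111111, weight = 6.
  m = 101 → c = 00101110, weight = 4.
  m = 011 → c = 10000000, weight = 1.
  m = 111 → c = 10010001, weight = 3.
Tally weights:
  weight 0: 1 codewords.
  weight 1: 1 codewords.
  weight 2: 1 codewords.
  weight 3: 1 codewords.
  weight 4: 1 codewords.
  weight 5: 1 codewords.
  weight 6: 1 codewords.
  weight 7: 1 codewords.
Minimum distance d = smallest w > 0 with A_w > 0 = 1.
Sanity: Σ A_w = 8 = 2^3 = 8 ✓.


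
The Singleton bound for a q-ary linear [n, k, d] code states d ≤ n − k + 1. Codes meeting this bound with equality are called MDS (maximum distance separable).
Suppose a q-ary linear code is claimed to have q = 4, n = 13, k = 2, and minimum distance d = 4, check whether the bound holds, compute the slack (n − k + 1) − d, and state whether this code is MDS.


Singleton RHS = n − k + 1 = 12, slack = 8, bound satisfied, not MDS.

Singleton bound: d ≤ n − k + 1.
Here n = 13, k = 2, so n − k + 1 = 12.
Given d = 4, check d ≤ 12: YES.
Slack = (n − k + 1) − d = 8.
The code is NOT MDS (slack = 8 > 0).
Description: the claimed parameters are [13, 2, 4]_4; such a code would be non-MDS.


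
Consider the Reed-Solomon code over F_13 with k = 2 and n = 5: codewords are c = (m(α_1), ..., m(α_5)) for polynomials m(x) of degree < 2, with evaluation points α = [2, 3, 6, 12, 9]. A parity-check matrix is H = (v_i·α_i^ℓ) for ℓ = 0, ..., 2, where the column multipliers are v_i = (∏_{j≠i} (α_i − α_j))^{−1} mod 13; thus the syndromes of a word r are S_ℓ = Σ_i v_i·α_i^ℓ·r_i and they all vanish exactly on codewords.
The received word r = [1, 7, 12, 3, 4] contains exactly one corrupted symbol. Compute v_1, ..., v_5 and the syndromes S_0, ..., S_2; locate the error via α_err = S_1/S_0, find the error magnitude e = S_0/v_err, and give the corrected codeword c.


S = (9, 4, 9), error at position 4, error magnitude e = 7, c = [1, 7, 12, 9, 4].

Step 1: column multipliers v_i = (∏_{j≠i}(α_i − α_j))^{−1} mod 13.
  i = 1 (α = 2): (2−3)(2−6)(2−12)(2−9) = (−1)·(−4)·(−10)·(−7) = 280 ≡ 7, so v_1 = 7^{−1} = 2 (mod 13).
  i = 2 (α = 3): (3−2)(3−6)(3−12)(3−9) = 1·(−3)·(−9)·(−6) = −162 ≡ 7, so v_2 = 7^{−1} = 2 (mod 13).
  i = 3 (α = 6): (6−2)(6−3)(6−12)(6−9) = 4·3·(−6)·(−3) = 216 ≡ 8, so v_3 = 8^{−1} = 5 (mod 13).
  i = 4 (α = 12): (12−2)(12−3)(12−6)(12−9) = 10·9·6·3 = 1620 ≡ 8, so v_4 = 8^{−1} = 5 (mod 13).
  i = 5 (α = 9): (9−2)(9−3)(9−6)(9−12) = 7·6·3·(−3) = −378 ≡ 12, so v_5 = 12^{−1} = 12 (mod 13).
  v = [2, 2, 5, 5, 12].
Step 2: syndromes of r = [1, 7, 12, 3, 4] (all sums mod 13).
  S_0 = Σ v_i r_i = 2·1 + 2·7 + 5·12 + 5·3 + 12·4 = 139 ≡ 9.
  S_1 = Σ v_i α_i r_i = 2·2·1 + 2·3·7 + 5·6·12 + 5·12·3 + 12·9·4 = 1018 ≡ 4.
  α_i^2 mod 13 = [4, 9, 10, 1, 3].
  S_2 = Σ v_i α_i^2 r_i = 2·4·1 + 2·9·7 + 5·10·12 + 5·1·3 + 12·3·4 = 893 ≡ 9.
  S = (9, 4, 9) ≠ 0, so r is not a codeword (an error is present).
Step 3: locate the error. For a single error e at position i, S_ℓ = v_i·e·α_i^ℓ, so α_err = S_1/S_0.
  S_0^{−1} = 9^{−1} = 3 (mod 13), so α_err = 4·3 = 12 ≡ 12 = α_4. Error position i = 4.
  Consistency check: S_2/S_1 = 9·10 = 90 ≡ 12 = α_err ✓ (single-error assumption holds).
Step 4: error magnitude e = S_0/v_4 = S_0·∏_{j≠4}(α_4 − α_j) = 9·8 = 72 ≡ 7 (mod 13).
Step 5: correct position 4: c_4 = r_4 − e = 3 − 7 ≡ 9 (mod 13). Hence c = [1, 7, 12, 9, 4].
  Check: interpolating c through the α_i gives m(x) = 2 + 6·x (degree < 2) with m(α_i) = c_i for every i, so c is indeed a codeword.


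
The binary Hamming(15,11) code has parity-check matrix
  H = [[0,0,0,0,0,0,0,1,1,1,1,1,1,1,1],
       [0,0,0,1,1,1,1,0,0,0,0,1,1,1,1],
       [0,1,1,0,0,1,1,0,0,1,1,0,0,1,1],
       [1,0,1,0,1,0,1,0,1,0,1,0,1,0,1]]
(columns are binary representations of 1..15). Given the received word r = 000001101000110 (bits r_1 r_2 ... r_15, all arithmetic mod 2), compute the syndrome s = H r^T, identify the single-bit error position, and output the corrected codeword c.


s = (1, 0, 1, 1)^T, error position = 11, corrected codeword c = 000001101010110

Compute s = H r^T mod 2 one row at a time:
  s_1 = 0 + 1 + 0 + 0 + 0 + 1 + 1 + 0 = 3 ≡ 1 (mod 2).
  s_2 = 0 + 0 + 1 + 1 + 0 + 1 + 1 + 0 = 4 ≡ 0 (mod 2).
  s_3 = 0 + 0 + 1 + 1 + 0 + 0 + 1 + 0 = 3 ≡ 1 (mod 2).
  s_4 = 0 + 0 + 0 + 1 + 1 + 0 + 1 + 0 = 3 ≡ 1 (mod 2).
s = (1, 0, 1, 1)^T — this equals column 11 of H (binary 1011), so error is at position 11.
Correct: flip bit 11 of r = 000001101000110 to get c = 000001101010110.


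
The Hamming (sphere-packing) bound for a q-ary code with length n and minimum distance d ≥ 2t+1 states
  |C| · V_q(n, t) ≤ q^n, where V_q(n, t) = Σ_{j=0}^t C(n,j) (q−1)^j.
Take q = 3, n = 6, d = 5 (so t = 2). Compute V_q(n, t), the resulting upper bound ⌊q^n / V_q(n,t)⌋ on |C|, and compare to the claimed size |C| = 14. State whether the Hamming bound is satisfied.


V_q(n, t) = 73, q^n = 729, Hamming bound = 9, |C| = 14 > bound (violated).

Step 1: Compute V_q(n, t) = Σ_{j=0}^2 C(n, j) (q−1)^j.
  j = 0: C(6,0)·(2)^0 = 1·1 = 1.
  j = 1: C(6,1)·(2)^1 = 6·2 = 12.
  j = 2: C(6,2)·(2)^2 = 15·4 = 60.
  V_q(n, t) = 1 + 12 + 60 = 73.
Step 2: q^n = 3^6 = 729.
Step 3: Hamming bound ⌊q^n / V_q(n,t)⌋ = ⌊729/73⌋ = 9.
Step 4: Compare |C| = 14 to 9: violated.
The claimed |C| lies above the Hamming bound, so no 3-ary code of length 6 with d ≥ 5 can have 14 codewords.
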